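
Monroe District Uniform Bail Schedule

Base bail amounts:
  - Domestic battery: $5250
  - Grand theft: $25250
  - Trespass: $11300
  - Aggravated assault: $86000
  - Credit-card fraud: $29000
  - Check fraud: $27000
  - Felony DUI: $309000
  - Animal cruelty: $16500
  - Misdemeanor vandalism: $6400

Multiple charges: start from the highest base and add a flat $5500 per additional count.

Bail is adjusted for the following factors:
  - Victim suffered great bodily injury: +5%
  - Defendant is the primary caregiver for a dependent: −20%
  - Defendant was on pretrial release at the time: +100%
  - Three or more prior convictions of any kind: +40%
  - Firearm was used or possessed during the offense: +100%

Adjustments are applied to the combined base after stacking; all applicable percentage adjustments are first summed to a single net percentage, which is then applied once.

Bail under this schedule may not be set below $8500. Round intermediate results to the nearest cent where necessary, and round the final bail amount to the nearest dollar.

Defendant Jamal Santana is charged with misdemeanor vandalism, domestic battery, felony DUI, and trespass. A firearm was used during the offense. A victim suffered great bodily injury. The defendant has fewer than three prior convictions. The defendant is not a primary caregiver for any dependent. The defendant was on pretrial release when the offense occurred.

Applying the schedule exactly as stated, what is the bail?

Base amounts from the schedule: misdemeanor vandalism $6400; domestic battery $5250; felony DUI $309000; trespass $11300.
Stacking rule: highest base plus $5500 per additional charge. Highest is felony DUI at $309000; 3 additional charges → +$16500. Combined base = $325500.
Net percentage adjustment: +5% +100% +100% = +205%. $325500 × 3.05 = $992775.
$992775 is at or above the $8500 minimum.

$992775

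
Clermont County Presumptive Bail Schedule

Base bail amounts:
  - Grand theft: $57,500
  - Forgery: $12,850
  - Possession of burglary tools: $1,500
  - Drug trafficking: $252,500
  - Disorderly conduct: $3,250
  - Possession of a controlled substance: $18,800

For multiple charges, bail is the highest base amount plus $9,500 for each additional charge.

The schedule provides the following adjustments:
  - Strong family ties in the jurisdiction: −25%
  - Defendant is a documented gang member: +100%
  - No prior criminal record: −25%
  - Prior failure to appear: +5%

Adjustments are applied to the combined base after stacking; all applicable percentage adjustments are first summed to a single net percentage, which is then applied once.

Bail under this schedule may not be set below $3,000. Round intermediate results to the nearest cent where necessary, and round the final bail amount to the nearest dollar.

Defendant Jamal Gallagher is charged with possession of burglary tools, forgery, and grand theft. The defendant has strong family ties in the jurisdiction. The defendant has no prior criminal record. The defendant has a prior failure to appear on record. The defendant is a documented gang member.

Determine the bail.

$118,575

Base amounts from the schedule: possession of burglary tools $1,500; forgery $12,850; grand theft $57,500.
Stacking rule: highest base plus $9,500 per additional charge. Highest is grand theft at $57,500; 2 additional charges → +$19,000. Combined base = $76,500.
Net percentage adjustment: −25% +100% −25% +5% = +55%. $76,500 × 1.55 = $118,575.
$118,575 is at or above the $3,000 minimum.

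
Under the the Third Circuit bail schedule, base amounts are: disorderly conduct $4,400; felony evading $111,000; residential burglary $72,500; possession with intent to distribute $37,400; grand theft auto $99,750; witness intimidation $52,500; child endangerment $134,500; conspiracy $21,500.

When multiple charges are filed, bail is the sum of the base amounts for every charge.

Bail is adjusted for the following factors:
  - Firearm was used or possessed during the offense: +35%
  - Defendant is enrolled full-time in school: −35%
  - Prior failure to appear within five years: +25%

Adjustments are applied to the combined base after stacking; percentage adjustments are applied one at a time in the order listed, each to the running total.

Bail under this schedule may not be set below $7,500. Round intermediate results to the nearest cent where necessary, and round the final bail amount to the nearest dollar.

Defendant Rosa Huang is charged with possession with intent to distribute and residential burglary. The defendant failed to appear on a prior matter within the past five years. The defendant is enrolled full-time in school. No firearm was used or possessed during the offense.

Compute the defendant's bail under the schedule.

Base amounts from the schedule: possession with intent to distribute $37,400; residential burglary $72,500.
Stacking rule: sum of all bases. $37,400 + $72,500 = $109,900.
Defendant is enrolled full-time in school (−35%): $109,900 × 0.65 = $71,435.
Prior failure to appear within five years (+25%): $71,435 × 1.25 = $89,293.75.
$89,293.75 is at or above the $7,500 minimum.
Rounded to the nearest dollar: $89,294.

$89,294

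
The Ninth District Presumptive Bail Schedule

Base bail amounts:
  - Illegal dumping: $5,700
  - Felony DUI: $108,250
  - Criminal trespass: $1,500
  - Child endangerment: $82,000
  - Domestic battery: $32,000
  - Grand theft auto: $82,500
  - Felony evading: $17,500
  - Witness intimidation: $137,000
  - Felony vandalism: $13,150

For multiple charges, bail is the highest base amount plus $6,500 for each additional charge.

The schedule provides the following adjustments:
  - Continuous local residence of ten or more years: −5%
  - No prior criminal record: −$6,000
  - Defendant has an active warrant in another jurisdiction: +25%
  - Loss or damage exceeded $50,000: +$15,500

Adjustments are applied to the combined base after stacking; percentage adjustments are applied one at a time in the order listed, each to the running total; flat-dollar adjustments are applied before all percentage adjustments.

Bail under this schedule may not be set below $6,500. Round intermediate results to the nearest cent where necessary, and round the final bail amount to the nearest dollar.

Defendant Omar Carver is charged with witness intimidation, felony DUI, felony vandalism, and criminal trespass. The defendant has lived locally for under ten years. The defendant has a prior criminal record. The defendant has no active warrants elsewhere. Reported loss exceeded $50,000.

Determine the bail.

Base amounts from the schedule: witness intimidation $137,000; felony DUI $108,250; felony vandalism $13,150; criminal trespass $1,500.
Stacking rule: highest base plus $6,500 per additional charge. Highest is witness intimidation at $137,000; 3 additional charges → +$19,500. Combined base = $156,500.
Loss or damage exceeded $50,000 (+$15,500 flat): $156,500 + $15,500 = $172,000.
$172,000 is at or above the $6,500 minimum.

$172,000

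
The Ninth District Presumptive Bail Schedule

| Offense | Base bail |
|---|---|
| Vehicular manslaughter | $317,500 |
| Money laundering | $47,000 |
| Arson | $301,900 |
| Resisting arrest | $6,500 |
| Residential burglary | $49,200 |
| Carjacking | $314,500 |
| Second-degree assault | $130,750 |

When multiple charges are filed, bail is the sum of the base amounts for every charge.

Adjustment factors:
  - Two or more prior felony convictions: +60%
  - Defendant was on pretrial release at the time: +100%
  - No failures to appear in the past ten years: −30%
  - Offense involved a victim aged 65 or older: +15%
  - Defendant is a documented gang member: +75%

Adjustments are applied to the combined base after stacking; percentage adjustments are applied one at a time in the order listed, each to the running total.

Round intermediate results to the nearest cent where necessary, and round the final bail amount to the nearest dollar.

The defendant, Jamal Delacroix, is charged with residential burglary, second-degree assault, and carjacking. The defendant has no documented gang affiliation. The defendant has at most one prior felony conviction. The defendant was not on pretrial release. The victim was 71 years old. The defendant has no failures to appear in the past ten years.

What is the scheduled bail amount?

Base amounts from the schedule: residential burglary $49,200; second-degree assault $130,750; carjacking $314,500.
Stacking rule: sum of all bases. $49,200 + $130,750 + $314,500 = $494,450.
No failures to appear in the past ten years (−30%): $494,450 × 0.7 = $346,115.
Offense involved a victim aged 65 or older (+15%): $346,115 × 1.15 = $398,032.25.
Rounded to the nearest dollar: $398,032.

$398,032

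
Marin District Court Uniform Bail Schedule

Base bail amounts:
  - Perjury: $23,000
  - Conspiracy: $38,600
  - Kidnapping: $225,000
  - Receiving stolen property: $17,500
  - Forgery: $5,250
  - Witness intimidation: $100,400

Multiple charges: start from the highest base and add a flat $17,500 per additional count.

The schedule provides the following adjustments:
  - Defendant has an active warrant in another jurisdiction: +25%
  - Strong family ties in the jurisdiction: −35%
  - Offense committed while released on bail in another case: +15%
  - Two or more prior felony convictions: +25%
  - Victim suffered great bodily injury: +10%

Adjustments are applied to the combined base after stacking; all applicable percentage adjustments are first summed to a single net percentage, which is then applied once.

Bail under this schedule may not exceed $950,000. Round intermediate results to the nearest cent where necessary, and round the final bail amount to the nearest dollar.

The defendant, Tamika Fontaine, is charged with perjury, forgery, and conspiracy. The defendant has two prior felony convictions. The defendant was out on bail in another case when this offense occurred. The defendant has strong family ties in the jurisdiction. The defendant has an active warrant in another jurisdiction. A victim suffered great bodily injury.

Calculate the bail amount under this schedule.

Base amounts from the schedule: perjury $23,000; forgery $5,250; conspiracy $38,600.
Stacking rule: highest base plus $17,500 per additional charge. Highest is conspiracy at $38,600; 2 additional charges → +$35,000. Combined base = $73,600.
Net percentage adjustment: +25% −35% +15% +25% +10% = +40%. $73,600 × 1.4 = $103,040.
$103,040 is within the $950,000 maximum.

$103,040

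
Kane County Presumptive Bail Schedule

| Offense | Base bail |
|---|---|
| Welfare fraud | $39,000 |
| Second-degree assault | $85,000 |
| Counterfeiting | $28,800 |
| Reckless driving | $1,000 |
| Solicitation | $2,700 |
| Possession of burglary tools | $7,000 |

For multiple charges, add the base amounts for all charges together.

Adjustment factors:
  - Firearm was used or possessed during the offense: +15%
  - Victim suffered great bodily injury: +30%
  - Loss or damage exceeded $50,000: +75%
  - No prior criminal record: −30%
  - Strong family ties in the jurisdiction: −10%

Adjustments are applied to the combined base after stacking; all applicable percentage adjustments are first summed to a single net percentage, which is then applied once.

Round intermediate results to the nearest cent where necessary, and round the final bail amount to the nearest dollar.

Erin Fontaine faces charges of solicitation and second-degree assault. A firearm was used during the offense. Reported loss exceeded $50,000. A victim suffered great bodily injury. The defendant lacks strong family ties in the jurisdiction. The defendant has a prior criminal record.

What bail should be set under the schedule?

$192,940

Base amounts from the schedule: solicitation $2,700; second-degree assault $85,000.
Stacking rule: sum of all bases. $2,700 + $85,000 = $87,700.
Net percentage adjustment: +15% +30% +75% = +120%. $87,700 × 2.2 = $192,940.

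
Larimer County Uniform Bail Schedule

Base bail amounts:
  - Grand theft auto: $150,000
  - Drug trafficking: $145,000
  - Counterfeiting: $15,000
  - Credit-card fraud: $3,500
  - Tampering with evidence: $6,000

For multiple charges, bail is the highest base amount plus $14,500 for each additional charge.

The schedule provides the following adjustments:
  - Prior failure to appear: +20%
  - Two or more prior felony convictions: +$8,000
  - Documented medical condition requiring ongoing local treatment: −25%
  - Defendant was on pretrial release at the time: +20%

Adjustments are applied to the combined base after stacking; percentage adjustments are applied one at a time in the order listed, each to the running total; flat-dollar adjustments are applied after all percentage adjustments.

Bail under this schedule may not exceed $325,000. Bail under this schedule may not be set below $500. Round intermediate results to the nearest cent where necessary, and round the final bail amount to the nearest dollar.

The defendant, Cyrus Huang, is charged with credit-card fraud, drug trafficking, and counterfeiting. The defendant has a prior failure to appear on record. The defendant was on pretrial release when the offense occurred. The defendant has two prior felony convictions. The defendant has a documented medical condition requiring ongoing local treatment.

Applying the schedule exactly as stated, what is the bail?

$195,920

Base amounts from the schedule: credit-card fraud $3,500; drug trafficking $145,000; counterfeiting $15,000.
Stacking rule: highest base plus $14,500 per additional charge. Highest is drug trafficking at $145,000; 2 additional charges → +$29,000. Combined base = $174,000.
Prior failure to appear (+20%): $174,000 × 1.2 = $208,800.
Documented medical condition requiring ongoing local treatment (−25%): $208,800 × 0.75 = $156,600.
Defendant was on pretrial release at the time (+20%): $156,600 × 1.2 = $187,920.
Two or more prior felony convictions (+$8,000 flat): $187,920 + $8,000 = $195,920.
$195,920 is within the $325,000 maximum.
$195,920 is at or above the $500 minimum.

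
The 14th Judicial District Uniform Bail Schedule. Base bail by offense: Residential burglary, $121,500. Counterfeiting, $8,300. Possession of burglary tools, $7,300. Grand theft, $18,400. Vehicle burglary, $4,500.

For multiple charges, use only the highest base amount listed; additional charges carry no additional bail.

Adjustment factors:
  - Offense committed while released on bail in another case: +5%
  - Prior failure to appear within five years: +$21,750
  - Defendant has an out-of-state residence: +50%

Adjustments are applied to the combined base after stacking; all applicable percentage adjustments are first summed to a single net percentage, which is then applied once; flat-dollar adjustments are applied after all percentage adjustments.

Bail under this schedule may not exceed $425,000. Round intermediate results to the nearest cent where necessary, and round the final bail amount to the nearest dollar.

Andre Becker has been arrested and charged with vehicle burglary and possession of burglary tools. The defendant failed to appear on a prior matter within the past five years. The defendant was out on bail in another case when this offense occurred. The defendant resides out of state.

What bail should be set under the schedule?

$33,065

Base amounts from the schedule: vehicle burglary $4,500; possession of burglary tools $7,300.
Stacking rule: use the highest base only. Highest is possession of burglary tools at $7,300. Combined base = $7,300.
Net percentage adjustment: +5% +50% = +55%. $7,300 × 1.55 = $11,315.
Prior failure to appear within five years (+$21,750 flat): $11,315 + $21,750 = $33,065.
$33,065 is within the $425,000 maximum.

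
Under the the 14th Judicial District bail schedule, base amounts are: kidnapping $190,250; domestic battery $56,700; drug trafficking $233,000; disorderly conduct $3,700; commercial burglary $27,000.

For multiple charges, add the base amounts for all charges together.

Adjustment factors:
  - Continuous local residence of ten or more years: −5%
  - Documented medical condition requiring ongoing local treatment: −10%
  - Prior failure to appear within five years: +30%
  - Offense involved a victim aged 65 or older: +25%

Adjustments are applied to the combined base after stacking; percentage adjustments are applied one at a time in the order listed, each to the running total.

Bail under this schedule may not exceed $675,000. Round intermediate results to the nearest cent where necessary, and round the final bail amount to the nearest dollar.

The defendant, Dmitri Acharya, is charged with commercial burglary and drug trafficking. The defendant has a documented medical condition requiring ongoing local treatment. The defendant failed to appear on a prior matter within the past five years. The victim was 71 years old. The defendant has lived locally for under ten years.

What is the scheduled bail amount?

Base amounts from the schedule: commercial burglary $27,000; drug trafficking $233,000.
Stacking rule: sum of all bases. $27,000 + $233,000 = $260,000.
Documented medical condition requiring ongoing local treatment (−10%): $260,000 × 0.9 = $234,000.
Prior failure to appear within five years (+30%): $234,000 × 1.3 = $304,200.
Offense involved a victim aged 65 or older (+25%): $304,200 × 1.25 = $380,250.
$380,250 is within the $675,000 maximum.

$380,250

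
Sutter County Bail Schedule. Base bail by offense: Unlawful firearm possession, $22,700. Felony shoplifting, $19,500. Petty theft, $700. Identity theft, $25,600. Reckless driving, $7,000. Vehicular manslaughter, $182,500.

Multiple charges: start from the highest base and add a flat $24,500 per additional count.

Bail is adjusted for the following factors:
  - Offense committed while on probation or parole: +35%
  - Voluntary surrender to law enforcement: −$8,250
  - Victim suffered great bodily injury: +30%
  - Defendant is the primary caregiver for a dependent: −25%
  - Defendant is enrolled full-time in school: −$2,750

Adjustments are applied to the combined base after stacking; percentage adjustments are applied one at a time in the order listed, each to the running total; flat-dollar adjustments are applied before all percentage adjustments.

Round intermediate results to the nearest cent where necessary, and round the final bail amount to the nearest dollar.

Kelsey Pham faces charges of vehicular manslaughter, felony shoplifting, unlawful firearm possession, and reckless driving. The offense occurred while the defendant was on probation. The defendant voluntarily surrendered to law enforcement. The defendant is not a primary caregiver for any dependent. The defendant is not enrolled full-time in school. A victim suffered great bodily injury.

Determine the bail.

$434,801

Base amounts from the schedule: vehicular manslaughter $182,500; felony shoplifting $19,500; unlawful firearm possession $22,700; reckless driving $7,000.
Stacking rule: highest base plus $24,500 per additional charge. Highest is vehicular manslaughter at $182,500; 3 additional charges → +$73,500. Combined base = $256,000.
Voluntary surrender to law enforcement (−$8,250 flat): $256,000 − $8,250 = $247,750.
Offense committed while on probation or parole (+35%): $247,750 × 1.35 = $334,462.50.
Victim suffered great bodily injury (+30%): $334,462.50 × 1.3 = $434,801.25.
Rounded to the nearest dollar: $434,801.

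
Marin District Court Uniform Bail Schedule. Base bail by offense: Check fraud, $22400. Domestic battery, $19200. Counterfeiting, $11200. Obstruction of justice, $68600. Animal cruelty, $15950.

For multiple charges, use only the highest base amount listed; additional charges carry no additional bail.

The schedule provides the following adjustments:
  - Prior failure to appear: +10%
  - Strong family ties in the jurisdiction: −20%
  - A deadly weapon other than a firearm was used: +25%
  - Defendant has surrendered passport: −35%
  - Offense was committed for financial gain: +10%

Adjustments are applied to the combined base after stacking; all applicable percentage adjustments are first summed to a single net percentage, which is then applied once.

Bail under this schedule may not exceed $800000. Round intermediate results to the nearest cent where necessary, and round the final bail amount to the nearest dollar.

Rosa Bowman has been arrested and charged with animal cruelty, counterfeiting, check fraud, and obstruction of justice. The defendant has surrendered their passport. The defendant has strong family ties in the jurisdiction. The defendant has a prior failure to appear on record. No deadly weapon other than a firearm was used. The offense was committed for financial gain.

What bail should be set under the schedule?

Base amounts from the schedule: animal cruelty $15950; counterfeiting $11200; check fraud $22400; obstruction of justice $68600.
Stacking rule: use the highest base only. Highest is obstruction of justice at $68600. Combined base = $68600.
Net percentage adjustment: +10% −20% −35% +10% = −35%. $68600 × 0.65 = $44590.
$44590 is within the $800000 maximum.

$44590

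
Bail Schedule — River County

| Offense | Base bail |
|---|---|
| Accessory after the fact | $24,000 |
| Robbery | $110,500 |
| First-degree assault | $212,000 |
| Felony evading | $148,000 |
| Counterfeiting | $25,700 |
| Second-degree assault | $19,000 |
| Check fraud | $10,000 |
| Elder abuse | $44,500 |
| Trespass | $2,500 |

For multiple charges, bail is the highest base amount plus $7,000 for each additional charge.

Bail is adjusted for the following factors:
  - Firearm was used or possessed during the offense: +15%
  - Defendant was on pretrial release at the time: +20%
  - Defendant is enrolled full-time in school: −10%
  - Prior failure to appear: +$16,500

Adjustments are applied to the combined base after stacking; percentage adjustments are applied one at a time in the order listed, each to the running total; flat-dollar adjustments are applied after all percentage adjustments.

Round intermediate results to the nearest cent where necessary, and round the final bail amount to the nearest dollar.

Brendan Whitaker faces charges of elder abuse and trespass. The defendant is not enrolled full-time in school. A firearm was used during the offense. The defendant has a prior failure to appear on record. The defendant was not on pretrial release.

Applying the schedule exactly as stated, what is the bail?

$75,725

Base amounts from the schedule: elder abuse $44,500; trespass $2,500.
Stacking rule: highest base plus $7,000 per additional charge. Highest is elder abuse at $44,500; 1 additional charge → +$7,000. Combined base = $51,500.
Firearm was used or possessed during the offense (+15%): $51,500 × 1.15 = $59,225.
Prior failure to appear (+$16,500 flat): $59,225 + $16,500 = $75,725.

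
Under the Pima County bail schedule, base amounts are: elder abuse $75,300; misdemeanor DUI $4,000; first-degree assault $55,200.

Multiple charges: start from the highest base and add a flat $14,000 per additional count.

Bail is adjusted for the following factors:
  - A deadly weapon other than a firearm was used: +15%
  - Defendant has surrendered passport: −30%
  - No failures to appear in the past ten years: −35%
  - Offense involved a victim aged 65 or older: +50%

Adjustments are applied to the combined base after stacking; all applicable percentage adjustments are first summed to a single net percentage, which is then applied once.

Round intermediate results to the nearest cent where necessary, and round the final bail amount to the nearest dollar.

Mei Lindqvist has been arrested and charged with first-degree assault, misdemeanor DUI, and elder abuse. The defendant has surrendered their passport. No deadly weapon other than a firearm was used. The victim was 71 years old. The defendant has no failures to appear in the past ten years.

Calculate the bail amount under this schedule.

$87,805

Base amounts from the schedule: first-degree assault $55,200; misdemeanor DUI $4,000; elder abuse $75,300.
Stacking rule: highest base plus $14,000 per additional charge. Highest is elder abuse at $75,300; 2 additional charges → +$28,000. Combined base = $103,300.
Net percentage adjustment: −30% −35% +50% = −15%. $103,300 × 0.85 = $87,805.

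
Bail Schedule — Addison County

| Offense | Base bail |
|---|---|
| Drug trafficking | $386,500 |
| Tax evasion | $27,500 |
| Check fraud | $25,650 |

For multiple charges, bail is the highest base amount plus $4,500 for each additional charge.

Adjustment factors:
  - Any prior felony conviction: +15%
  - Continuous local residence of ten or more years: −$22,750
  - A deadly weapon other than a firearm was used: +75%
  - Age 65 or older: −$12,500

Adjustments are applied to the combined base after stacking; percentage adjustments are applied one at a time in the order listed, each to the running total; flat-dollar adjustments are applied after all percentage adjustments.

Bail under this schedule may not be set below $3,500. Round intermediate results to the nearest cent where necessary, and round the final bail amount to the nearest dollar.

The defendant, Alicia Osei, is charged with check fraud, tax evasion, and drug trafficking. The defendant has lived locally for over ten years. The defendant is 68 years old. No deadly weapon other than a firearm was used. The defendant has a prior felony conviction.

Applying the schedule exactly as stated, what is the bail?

Base amounts from the schedule: check fraud $25,650; tax evasion $27,500; drug trafficking $386,500.
Stacking rule: highest base plus $4,500 per additional charge. Highest is drug trafficking at $386,500; 2 additional charges → +$9,000. Combined base = $395,500.
Any prior felony conviction (+15%): $395,500 × 1.15 = $454,825.
Continuous local residence of ten or more years (−$22,750 flat): $454,825 − $22,750 = $432,075.
Age 65 or older (−$12,500 flat): $432,075 − $12,500 = $419,575.
$419,575 is at or above the $3,500 minimum.

$419,575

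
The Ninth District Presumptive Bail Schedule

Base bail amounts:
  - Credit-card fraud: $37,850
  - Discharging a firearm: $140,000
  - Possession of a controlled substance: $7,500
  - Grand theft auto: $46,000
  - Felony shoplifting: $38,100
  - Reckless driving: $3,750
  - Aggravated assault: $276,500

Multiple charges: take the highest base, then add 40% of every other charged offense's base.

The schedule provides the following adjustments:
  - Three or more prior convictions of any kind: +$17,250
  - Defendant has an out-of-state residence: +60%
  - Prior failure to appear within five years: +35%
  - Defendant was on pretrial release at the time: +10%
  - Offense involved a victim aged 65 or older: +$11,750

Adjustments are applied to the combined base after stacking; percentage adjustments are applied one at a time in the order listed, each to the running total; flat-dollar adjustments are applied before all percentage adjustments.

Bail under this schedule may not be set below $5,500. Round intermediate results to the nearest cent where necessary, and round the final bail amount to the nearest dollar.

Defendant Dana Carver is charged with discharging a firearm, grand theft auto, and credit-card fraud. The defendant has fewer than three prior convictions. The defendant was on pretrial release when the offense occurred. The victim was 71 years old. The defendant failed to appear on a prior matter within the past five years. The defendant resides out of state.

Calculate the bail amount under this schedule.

$440,249

Base amounts from the schedule: discharging a firearm $140,000; grand theft auto $46,000; credit-card fraud $37,850.
Stacking rule: highest base plus 40% of each additional charge. Highest is discharging a firearm at $140,000. Additional: $46,000 × 40% = $18,400; $37,850 × 40% = $15,140. Combined base = $140,000 + $33,540 = $173,540.
Offense involved a victim aged 65 or older (+$11,750 flat): $173,540 + $11,750 = $185,290.
Defendant has an out-of-state residence (+60%): $185,290 × 1.6 = $296,464.
Prior failure to appear within five years (+35%): $296,464 × 1.35 = $400,226.40.
Defendant was on pretrial release at the time (+10%): $400,226.40 × 1.1 = $440,249.04.
$440,249.04 is at or above the $5,500 minimum.
Rounded to the nearest dollar: $440,249.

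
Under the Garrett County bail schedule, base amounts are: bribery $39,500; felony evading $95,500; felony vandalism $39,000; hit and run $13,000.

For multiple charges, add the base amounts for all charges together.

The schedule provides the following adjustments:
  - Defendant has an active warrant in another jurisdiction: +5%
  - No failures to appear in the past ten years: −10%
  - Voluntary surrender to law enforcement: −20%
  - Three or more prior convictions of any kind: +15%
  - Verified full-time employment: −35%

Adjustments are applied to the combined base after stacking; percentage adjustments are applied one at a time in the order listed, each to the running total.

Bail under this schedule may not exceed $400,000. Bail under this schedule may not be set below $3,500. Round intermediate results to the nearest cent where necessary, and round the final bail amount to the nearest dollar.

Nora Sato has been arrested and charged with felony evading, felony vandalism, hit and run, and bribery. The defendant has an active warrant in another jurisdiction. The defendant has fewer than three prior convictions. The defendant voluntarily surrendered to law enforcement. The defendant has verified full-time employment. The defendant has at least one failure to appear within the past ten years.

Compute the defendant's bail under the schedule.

$102,102

Base amounts from the schedule: felony evading $95,500; felony vandalism $39,000; hit and run $13,000; bribery $39,500.
Stacking rule: sum of all bases. $95,500 + $39,000 + $13,000 + $39,500 = $187,000.
Defendant has an active warrant in another jurisdiction (+5%): $187,000 × 1.05 = $196,350.
Voluntary surrender to law enforcement (−20%): $196,350 × 0.8 = $157,080.
Verified full-time employment (−35%): $157,080 × 0.65 = $102,102.
$102,102 is within the $400,000 maximum.
$102,102 is at or above the $3,500 minimum.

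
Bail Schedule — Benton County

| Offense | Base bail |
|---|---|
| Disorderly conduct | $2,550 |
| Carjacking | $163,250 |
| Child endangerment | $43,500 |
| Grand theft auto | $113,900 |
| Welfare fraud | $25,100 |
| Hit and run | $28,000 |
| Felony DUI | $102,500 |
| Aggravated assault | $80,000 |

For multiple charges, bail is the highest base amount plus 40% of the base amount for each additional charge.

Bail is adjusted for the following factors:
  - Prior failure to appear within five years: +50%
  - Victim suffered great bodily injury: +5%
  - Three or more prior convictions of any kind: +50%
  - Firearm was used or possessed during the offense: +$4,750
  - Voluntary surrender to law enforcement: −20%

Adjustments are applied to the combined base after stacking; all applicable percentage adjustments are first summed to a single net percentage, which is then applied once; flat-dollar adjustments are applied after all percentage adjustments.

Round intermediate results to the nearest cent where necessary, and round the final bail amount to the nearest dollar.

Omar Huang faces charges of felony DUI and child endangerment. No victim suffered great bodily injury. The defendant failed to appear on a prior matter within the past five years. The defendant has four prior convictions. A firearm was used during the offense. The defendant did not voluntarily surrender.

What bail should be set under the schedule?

$244,550

Base amounts from the schedule: felony DUI $102,500; child endangerment $43,500.
Stacking rule: highest base plus 40% of each additional charge. Highest is felony DUI at $102,500. Additional: $43,500 × 40% = $17,400. Combined base = $102,500 + $17,400 = $119,900.
Net percentage adjustment: +50% +50% = +100%. $119,900 × 2 = $239,800.
Firearm was used or possessed during the offense (+$4,750 flat): $239,800 + $4,750 = $244,550.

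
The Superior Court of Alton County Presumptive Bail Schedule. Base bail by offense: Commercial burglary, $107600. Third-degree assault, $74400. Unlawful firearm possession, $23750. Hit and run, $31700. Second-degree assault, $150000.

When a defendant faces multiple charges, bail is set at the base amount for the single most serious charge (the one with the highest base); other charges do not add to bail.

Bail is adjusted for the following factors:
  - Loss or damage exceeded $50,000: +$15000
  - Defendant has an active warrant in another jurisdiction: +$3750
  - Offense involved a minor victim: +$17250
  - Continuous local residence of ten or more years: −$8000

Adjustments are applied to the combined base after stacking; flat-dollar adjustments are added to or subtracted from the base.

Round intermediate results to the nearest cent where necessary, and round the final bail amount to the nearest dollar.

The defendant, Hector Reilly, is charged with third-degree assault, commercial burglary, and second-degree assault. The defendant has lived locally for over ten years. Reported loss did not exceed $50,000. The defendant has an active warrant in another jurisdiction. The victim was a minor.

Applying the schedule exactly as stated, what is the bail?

$163000

Base amounts from the schedule: third-degree assault $74400; commercial burglary $107600; second-degree assault $150000.
Stacking rule: use the highest base only. Highest is second-degree assault at $150000. Combined base = $150000.
Defendant has an active warrant in another jurisdiction (+$3750 flat): $150000 + $3750 = $153750.
Offense involved a minor victim (+$17250 flat): $153750 + $17250 = $171000.
Continuous local residence of ten or more years (−$8000 flat): $171000 − $8000 = $163000.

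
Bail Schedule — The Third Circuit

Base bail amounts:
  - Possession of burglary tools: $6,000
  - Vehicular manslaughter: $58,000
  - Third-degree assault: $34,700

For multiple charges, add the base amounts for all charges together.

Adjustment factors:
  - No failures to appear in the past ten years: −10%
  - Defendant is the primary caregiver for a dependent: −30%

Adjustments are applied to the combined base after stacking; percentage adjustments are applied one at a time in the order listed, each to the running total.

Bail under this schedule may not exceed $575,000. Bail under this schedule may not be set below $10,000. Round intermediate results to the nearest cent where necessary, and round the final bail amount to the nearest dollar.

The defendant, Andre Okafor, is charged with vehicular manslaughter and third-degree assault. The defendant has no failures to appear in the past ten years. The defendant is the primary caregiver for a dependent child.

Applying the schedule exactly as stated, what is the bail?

$58,401

Base amounts from the schedule: vehicular manslaughter $58,000; third-degree assault $34,700.
Stacking rule: sum of all bases. $58,000 + $34,700 = $92,700.
No failures to appear in the past ten years (−10%): $92,700 × 0.9 = $83,430.
Defendant is the primary caregiver for a dependent (−30%): $83,430 × 0.7 = $58,401.
$58,401 is within the $575,000 maximum.
$58,401 is at or above the $10,000 minimum.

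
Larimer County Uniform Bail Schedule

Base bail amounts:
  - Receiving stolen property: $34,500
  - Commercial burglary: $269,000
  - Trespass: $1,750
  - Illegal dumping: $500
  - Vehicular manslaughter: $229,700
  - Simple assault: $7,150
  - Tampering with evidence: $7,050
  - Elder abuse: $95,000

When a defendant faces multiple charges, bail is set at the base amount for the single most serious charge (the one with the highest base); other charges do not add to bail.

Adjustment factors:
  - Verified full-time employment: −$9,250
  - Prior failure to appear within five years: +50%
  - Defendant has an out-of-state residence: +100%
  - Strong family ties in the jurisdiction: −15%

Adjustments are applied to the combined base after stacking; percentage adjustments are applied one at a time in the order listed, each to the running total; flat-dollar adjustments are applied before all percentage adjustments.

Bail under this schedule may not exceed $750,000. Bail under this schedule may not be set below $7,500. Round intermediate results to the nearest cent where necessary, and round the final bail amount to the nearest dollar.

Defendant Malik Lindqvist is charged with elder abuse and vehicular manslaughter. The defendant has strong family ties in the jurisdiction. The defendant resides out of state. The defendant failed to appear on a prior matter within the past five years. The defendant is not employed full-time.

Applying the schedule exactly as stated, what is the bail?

Base amounts from the schedule: elder abuse $95,000; vehicular manslaughter $229,700.
Stacking rule: use the highest base only. Highest is vehicular manslaughter at $229,700. Combined base = $229,700.
Prior failure to appear within five years (+50%): $229,700 × 1.5 = $344,550.
Defendant has an out-of-state residence (+100%): $344,550 × 2 = $689,100.
Strong family ties in the jurisdiction (−15%): $689,100 × 0.85 = $585,735.
$585,735 is within the $750,000 maximum.
$585,735 is at or above the $7,500 minimum.

$585,735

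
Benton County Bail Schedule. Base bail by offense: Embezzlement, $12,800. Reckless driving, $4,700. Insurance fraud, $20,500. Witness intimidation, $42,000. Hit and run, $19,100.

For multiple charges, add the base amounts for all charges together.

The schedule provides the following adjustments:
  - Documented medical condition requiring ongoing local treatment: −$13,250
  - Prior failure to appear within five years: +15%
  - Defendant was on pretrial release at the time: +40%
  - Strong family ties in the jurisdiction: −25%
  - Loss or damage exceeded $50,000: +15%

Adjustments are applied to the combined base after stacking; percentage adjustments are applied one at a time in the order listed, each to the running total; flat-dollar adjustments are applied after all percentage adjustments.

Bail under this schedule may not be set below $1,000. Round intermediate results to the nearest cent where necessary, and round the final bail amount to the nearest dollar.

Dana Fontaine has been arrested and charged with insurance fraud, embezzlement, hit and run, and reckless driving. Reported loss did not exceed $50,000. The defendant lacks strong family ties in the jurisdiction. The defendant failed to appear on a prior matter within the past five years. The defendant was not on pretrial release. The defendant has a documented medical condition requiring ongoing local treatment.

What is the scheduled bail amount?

Base amounts from the schedule: insurance fraud $20,500; embezzlement $12,800; hit and run $19,100; reckless driving $4,700.
Stacking rule: sum of all bases. $20,500 + $12,800 + $19,100 + $4,700 = $57,100.
Prior failure to appear within five years (+15%): $57,100 × 1.15 = $65,665.
Documented medical condition requiring ongoing local treatment (−$13,250 flat): $65,665 − $13,250 = $52,415.
$52,415 is at or above the $1,000 minimum.

$52,415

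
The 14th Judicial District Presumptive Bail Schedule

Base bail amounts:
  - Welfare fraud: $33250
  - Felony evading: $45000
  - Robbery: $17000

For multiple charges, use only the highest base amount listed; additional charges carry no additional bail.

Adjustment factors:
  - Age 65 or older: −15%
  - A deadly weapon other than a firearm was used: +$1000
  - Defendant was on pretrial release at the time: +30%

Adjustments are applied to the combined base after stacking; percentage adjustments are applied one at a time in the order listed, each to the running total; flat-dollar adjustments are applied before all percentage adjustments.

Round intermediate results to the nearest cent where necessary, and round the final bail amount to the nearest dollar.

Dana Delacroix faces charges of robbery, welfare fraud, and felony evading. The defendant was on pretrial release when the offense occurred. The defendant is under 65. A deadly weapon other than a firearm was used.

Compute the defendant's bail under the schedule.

$59800

Base amounts from the schedule: robbery $17000; welfare fraud $33250; felony evading $45000.
Stacking rule: use the highest base only. Highest is felony evading at $45000. Combined base = $45000.
A deadly weapon other than a firearm was used (+$1000 flat): $45000 + $1000 = $46000.
Defendant was on pretrial release at the time (+30%): $46000 × 1.3 = $59800.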